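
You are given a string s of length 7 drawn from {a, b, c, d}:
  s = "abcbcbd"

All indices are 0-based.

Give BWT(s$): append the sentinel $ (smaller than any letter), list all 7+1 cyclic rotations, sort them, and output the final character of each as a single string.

rank  rotation  last
    0  $abcbcbd  d
    1  abcbcbd$  $
    2  bcbcbd$a  a
    3  bcbd$abc  c
    4  bd$abcbc  c
    5  cbcbd$ab  b
    6  cbd$abcb  b
    7  d$abcbcb  b

d$accbbb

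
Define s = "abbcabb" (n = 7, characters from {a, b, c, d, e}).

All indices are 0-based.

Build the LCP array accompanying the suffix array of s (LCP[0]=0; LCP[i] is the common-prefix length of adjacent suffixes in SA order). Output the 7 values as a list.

rank→(start, suffix):
  0 → (4, 'abb')
  1 → (0, 'abbcabb')
  2 → (6, 'b')
  3 → (5, 'bb')
  4 → (1, 'bbcabb')
  5 → (2, 'bcabb')
  6 → (3, 'cabb')

SA = [4, 0, 6, 5, 1, 2, 3]
[i] adj suffixes → lcp
  [1] 4/0 → 3 ('abb')
  [2] 0/6 → 0 ('')
  [3] 6/5 → 1 ('b')
  [4] 5/1 → 2 ('bb')
  [5] 1/2 → 1 ('b')
  [6] 2/3 → 0 ('')

[0, 3, 0, 1, 2, 1, 0]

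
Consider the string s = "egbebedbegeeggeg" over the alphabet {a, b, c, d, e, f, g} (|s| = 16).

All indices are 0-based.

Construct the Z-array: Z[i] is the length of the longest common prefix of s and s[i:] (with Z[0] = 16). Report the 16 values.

[16, 0, 0, 1, 0, 1, 0, 0, 2, 0, 1, 2, 0, 0, 2, 0]

Z[0]=16
i=1: fresh scan; Z[1]=0
i=2: fresh scan; Z[2]=0
i=3: fresh scan; Z[3]=1 grow→box=[3,4)
i=4: fresh scan; Z[4]=0
i=5: fresh scan; Z[5]=1 grow→box=[5,6)
i=6: fresh scan; Z[6]=0
i=7: fresh scan; Z[7]=0
i=8: fresh scan; Z[8]=2 grow→box=[8,10)
i=9: min(r-i=1, Z[1]=0)=0; Z[9]=0
i=10: fresh scan; Z[10]=1 grow→box=[10,11)
i=11: fresh scan; Z[11]=2 grow→box=[11,13)
i=12: min(r-i=1, Z[1]=0)=0; Z[12]=0
i=13: fresh scan; Z[13]=0
i=14: fresh scan; Z[14]=2 grow→box=[14,16)
i=15: min(r-i=1, Z[1]=0)=0; Z[15]=0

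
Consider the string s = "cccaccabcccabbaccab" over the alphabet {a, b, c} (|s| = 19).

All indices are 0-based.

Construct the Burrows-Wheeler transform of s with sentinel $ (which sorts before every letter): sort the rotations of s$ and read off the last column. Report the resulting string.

bcccbcabaaccccacacb$

rank  rotation              last
    0  $cccaccabcccabbaccab  b
    1  ab$cccaccabcccabbacc  c
    2  abbaccab$cccaccabccc  c
    3  abcccabbaccab$cccacc  c
    4  accab$cccaccabcccabb  b
    5  accabcccabbaccab$ccc  c
    6  b$cccaccabcccabbacca  a
    7  baccab$cccaccabcccab  b
    8  bbaccab$cccaccabccca  a
    9  bcccabbaccab$cccacca  a
   10  cab$cccaccabcccabbac  c
   11  cabbaccab$cccaccabcc  c
   12  cabcccabbaccab$cccac  c
   13  caccabcccabbaccab$cc  c
   14  ccab$cccaccabcccabba  a
   15  ccabbaccab$cccaccabc  c
   16  ccabcccabbaccab$ccca  a
   17  ccaccabcccabbaccab$c  c
   18  cccabbaccab$cccaccab  b
   19  cccaccabcccabbaccab$  $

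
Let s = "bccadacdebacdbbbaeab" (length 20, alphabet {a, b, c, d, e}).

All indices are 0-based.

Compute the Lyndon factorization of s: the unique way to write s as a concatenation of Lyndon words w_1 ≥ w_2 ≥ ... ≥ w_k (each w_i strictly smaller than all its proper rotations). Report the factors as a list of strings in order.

emit factor 1: 'bcc' (i=0, period=3)
emit factor 2: 'ad' (i=3, period=2)
emit factor 3: 'acdeb' (i=5, period=5)
emit factor 4: 'acdbbbae' (i=10, period=8)
emit factor 5: 'ab' (i=18, period=2)

["bcc", "ad", "acdeb", "acdbbbae", "ab"]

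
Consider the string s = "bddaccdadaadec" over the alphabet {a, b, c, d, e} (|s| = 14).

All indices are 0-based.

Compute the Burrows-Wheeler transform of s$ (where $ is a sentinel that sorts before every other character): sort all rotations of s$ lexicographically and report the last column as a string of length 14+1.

cddda$eacadcbad

rank  rotation         last
    0  $bddaccdadaadec  c
    1  aadec$bddaccdad  d
    2  accdadaadec$bdd  d
    3  adaadec$bddaccd  d
    4  adec$bddaccdada  a
    5  bddaccdadaadec$  $
    6  c$bddaccdadaade  e
    7  ccdadaadec$bdda  a
    8  cdadaadec$bddac  c
    9  daadec$bddaccda  a
   10  daccdadaadec$bd  d
   11  dadaadec$bddacc  c
   12  ddaccdadaadec$b  b
   13  dec$bddaccdadaa  a
   14  ec$bddaccdadaad  d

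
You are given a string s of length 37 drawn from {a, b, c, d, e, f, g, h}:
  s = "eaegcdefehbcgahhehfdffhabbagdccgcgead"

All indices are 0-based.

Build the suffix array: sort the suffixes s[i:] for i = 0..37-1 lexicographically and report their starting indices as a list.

rank | idx | suffix
   0 |  23 | abbagdccgcgead
   1 |  35 | ad
   2 |   1 | aegcdefehbcgahhehfdffhabbagdccgcgead
   3 |  26 | agdccgcgead
   4 |  13 | ahhehfdffhabbagdccgcgead
   5 |  25 | bagdccgcgead
   6 |  24 | bbagdccgcgead
   7 |  10 | bcgahhehfdffhabbagdccgcgead
   8 |  29 | ccgcgead
   9 |   4 | cdefehbcgahhehfdffhabbagdccgcgead
  10 |  11 | cgahhehfdffhabbagdccgcgead
  11 |  30 | cgcgead
  12 |  32 | cgead
  13 |  36 | d
  14 |  28 | dccgcgead
  15 |   5 | defehbcgahhehfdffhabbagdccgcgead
  16 |  19 | dffhabbagdccgcgead
  17 |  34 | ead
  18 |   0 | eaegcdefehbcgahhehfdffhabbagdccgcgead
  19 |   6 | efehbcgahhehfdffhabbagdccgcgead
  20 |   2 | egcdefehbcgahhehfdffhabbagdccgcgead
  21 |   8 | ehbcgahhehfdffhabbagdccgcgead
  22 |  16 | ehfdffhabbagdccgcgead
  23 |  18 | fdffhabbagdccgcgead
  24 |   7 | fehbcgahhehfdffhabbagdccgcgead
  25 |  20 | ffhabbagdccgcgead
  26 |  21 | fhabbagdccgcgead
  27 |  12 | gahhehfdffhabbagdccgcgead
  28 |   3 | gcdefehbcgahhehfdffhabbagdccgcgead
  29 |  31 | gcgead
  30 |  27 | gdccgcgead
  31 |  33 | gead
  32 |  22 | habbagdccgcgead
  33 |   9 | hbcgahhehfdffhabbagdccgcgead
  34 |  15 | hehfdffhabbagdccgcgead
  35 |  17 | hfdffhabbagdccgcgead
  36 |  14 | hhehfdffhabbagdccgcgead

[23, 35, 1, 26, 13, 25, 24, 10, 29, 4, 11, 30, 32, 36, 28, 5, 19, 34, 0, 6, 2, 8, 16, 18, 7, 20, 21, 12, 3, 31, 27, 33, 22, 9, 15, 17, 14]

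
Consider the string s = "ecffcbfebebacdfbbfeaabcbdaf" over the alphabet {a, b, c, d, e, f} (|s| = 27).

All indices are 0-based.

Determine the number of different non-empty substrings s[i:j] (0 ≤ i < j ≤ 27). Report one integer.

352

sorted suffixes:
  #0 SA[0]=19  'aabcbdaf'
  #1 SA[1]=20  'abcbdaf'
  #2 SA[2]=11  'acdfbbfeaabcbdaf'
  #3 SA[3]=25  'af'
  #4 SA[4]=10  'bacdfbbfeaabcbdaf'
  #5 SA[5]=15  'bbfeaabcbdaf'
  #6 SA[6]=21  'bcbdaf'
  #7 SA[7]=23  'bdaf'
  #8 SA[8]=8  'bebacdfbbfeaabcbdaf'
  #9 SA[9]=16  'bfeaabcbdaf'
  #10 SA[10]=5  'bfebebacdfbbfeaabcbdaf'
  #11 SA[11]=22  'cbdaf'
  #12 SA[12]=4  'cbfebebacdfbbfeaabcbdaf'
  #13 SA[13]=12  'cdfbbfeaabcbdaf'
  #14 SA[14]=1  'cffcbfebebacdfbbfeaabcbdaf'
  #15 SA[15]=24  'daf'
  #16 SA[16]=13  'dfbbfeaabcbdaf'
  #17 SA[17]=18  'eaabcbdaf'
  #18 SA[18]=9  'ebacdfbbfeaabcbdaf'
  #19 SA[19]=7  'ebebacdfbbfeaabcbdaf'
  #20 SA[20]=0  'ecffcbfebebacdfbbfeaabcbdaf'
  #21 SA[21]=26  'f'
  #22 SA[22]=14  'fbbfeaabcbdaf'
  #23 SA[23]=3  'fcbfebebacdfbbfeaabcbdaf'
  #24 SA[24]=17  'feaabcbdaf'
  #25 SA[25]=6  'febebacdfbbfeaabcbdaf'
  #26 SA[26]=2  'ffcbfebebacdfbbfeaabcbdaf'

SA = [19, 20, 11, 25, 10, 15, 21, 23, 8, 16, 5, 22, 4, 12, 1, 24, 13, 18, 9, 7, 0, 26, 14, 3, 17, 6, 2]
i: (SA[i-1],SA[i]) lcp shared
  1: (19,20) 1 'a'
  2: (20,11) 1 'a'
  3: (11,25) 1 'a'
  4: (25,10) 0 ''
  5: (10,15) 1 'b'
  6: (15,21) 1 'b'
  7: (21,23) 1 'b'
  8: (23,8) 1 'b'
  9: (8,16) 1 'b'
  10: (16,5) 3 'bfe'
  11: (5,22) 0 ''
  12: (22,4) 2 'cb'
  13: (4,12) 1 'c'
  14: (12,1) 1 'c'
  15: (1,24) 0 ''
  16: (24,13) 1 'd'
  17: (13,18) 0 ''
  18: (18,9) 1 'e'
  19: (9,7) 2 'eb'
  20: (7,0) 1 'e'
  21: (0,26) 0 ''
  22: (26,14) 1 'f'
  23: (14,3) 1 'f'
  24: (3,17) 1 'f'
  25: (17,6) 2 'fe'
  26: (6,2) 1 'f'

n(n+1)/2 = 27·28/2 = 378
Σ LCP = 0 + 1 + 1 + 1 + 0 + 1 + 1 + 1 + 1 + 1 + 3 + 0 + 2 + 1 + 1 + 0 + 1 + 0 + 1 + 2 + 1 + 0 + 1 + 1 + 1 + 2 + 1 = 26
distinct = 378 − 26 = 352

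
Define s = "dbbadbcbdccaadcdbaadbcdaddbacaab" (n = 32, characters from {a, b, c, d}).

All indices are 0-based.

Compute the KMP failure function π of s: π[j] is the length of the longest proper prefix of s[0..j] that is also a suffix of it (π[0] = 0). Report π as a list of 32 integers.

[0, 0, 0, 0, 1, 2, 0, 0, 1, 0, 0, 0, 0, 1, 0, 1, 2, 0, 0, 1, 2, 0, 1, 0, 1, 1, 2, 0, 0, 0, 0, 0]

π[0] = 0
j=1 s[j]='b': π[1]=0 (border '')
j=2 s[j]='b': π[2]=0 (border '')
j=3 s[j]='a': π[3]=0 (border '')
j=4 s[j]='d': π[4]=1 (border 'd')
j=5 s[j]='b': π[5]=2 (border 'db')
j=6 s[j]='c': k: 2→0; π[6]=0 (border '')
j=7 s[j]='b': π[7]=0 (border '')
j=8 s[j]='d': π[8]=1 (border 'd')
j=9 s[j]='c': k: 1→0; π[9]=0 (border '')
j=10 s[j]='c': π[10]=0 (border '')
j=11 s[j]='a': π[11]=0 (border '')
j=12 s[j]='a': π[12]=0 (border '')
j=13 s[j]='d': π[13]=1 (border 'd')
j=14 s[j]='c': k: 1→0; π[14]=0 (border '')
j=15 s[j]='d': π[15]=1 (border 'd')
j=16 s[j]='b': π[16]=2 (border 'db')
j=17 s[j]='a': k: 2→0; π[17]=0 (border '')
j=18 s[j]='a': π[18]=0 (border '')
j=19 s[j]='d': π[19]=1 (border 'd')
j=20 s[j]='b': π[20]=2 (border 'db')
j=21 s[j]='c': k: 2→0; π[21]=0 (border '')
j=22 s[j]='d': π[22]=1 (border 'd')
j=23 s[j]='a': k: 1→0; π[23]=0 (border '')
j=24 s[j]='d': π[24]=1 (border 'd')
j=25 s[j]='d': k: 1→0; π[25]=1 (border 'd')
j=26 s[j]='b': π[26]=2 (border 'db')
j=27 s[j]='a': k: 2→0; π[27]=0 (border '')
j=28 s[j]='c': π[28]=0 (border '')
j=29 s[j]='a': π[29]=0 (border '')
j=30 s[j]='a': π[30]=0 (border '')
j=31 s[j]='b': π[31]=0 (border '')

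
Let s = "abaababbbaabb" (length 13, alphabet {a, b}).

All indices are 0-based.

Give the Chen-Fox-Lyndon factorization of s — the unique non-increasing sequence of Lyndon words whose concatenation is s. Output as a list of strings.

emit factor 1: 'ab' (i=0, period=2)
emit factor 2: 'aababbbaabb' (i=2, period=11)

["ab", "aababbbaabb"]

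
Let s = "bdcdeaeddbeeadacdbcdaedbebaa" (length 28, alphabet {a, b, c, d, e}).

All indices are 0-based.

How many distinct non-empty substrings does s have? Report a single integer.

rank | idx | suffix
   0 |  27 | a
   1 |  26 | aa
   2 |  14 | acdbcdaedbebaa
   3 |  12 | adacdbcdaedbebaa
   4 |  20 | aedbebaa
   5 |   5 | aeddbeeadacdbcdaedbebaa
   6 |  25 | baa
   7 |  17 | bcdaedbebaa
   8 |   0 | bdcdeaeddbeeadacdbcdaedbebaa
   9 |  23 | bebaa
  10 |   9 | beeadacdbcdaedbebaa
  11 |  18 | cdaedbebaa
  12 |  15 | cdbcdaedbebaa
  13 |   2 | cdeaeddbeeadacdbcdaedbebaa
  14 |  13 | dacdbcdaedbebaa
  15 |  19 | daedbebaa
  16 |  16 | dbcdaedbebaa
  17 |  22 | dbebaa
  18 |   8 | dbeeadacdbcdaedbebaa
  19 |   1 | dcdeaeddbeeadacdbcdaedbebaa
  20 |   7 | ddbeeadacdbcdaedbebaa
  21 |   3 | deaeddbeeadacdbcdaedbebaa
  22 |  11 | eadacdbcdaedbebaa
  23 |   4 | eaeddbeeadacdbcdaedbebaa
  24 |  24 | ebaa
  25 |  21 | edbebaa
  26 |   6 | eddbeeadacdbcdaedbebaa
  27 |  10 | eeadacdbcdaedbebaa

SA = [27, 26, 14, 12, 20, 5, 25, 17, 0, 23, 9, 18, 15, 2, 13, 19, 16, 22, 8, 1, 7, 3, 11, 4, 24, 21, 6, 10]
rank  pair      lcp
   1  s[27:],s[26:]  1  'a'
   2  s[26:],s[14:]  1  'a'
   3  s[14:],s[12:]  1  'a'
   4  s[12:],s[20:]  1  'a'
   5  s[20:],s[5:]  3  'aed'
   6  s[5:],s[25:]  0  ''
   7  s[25:],s[17:]  1  'b'
   8  s[17:],s[0:]  1  'b'
   9  s[0:],s[23:]  1  'b'
  10  s[23:],s[9:]  2  'be'
  11  s[9:],s[18:]  0  ''
  12  s[18:],s[15:]  2  'cd'
  13  s[15:],s[2:]  2  'cd'
  14  s[2:],s[13:]  0  ''
  15  s[13:],s[19:]  2  'da'
  16  s[19:],s[16:]  1  'd'
  17  s[16:],s[22:]  2  'db'
  18  s[22:],s[8:]  3  'dbe'
  19  s[8:],s[1:]  1  'd'
  20  s[1:],s[7:]  1  'd'
  21  s[7:],s[3:]  1  'd'
  22  s[3:],s[11:]  0  ''
  23  s[11:],s[4:]  2  'ea'
  24  s[4:],s[24:]  1  'e'
  25  s[24:],s[21:]  1  'e'
  26  s[21:],s[6:]  2  'ed'
  27  s[6:],s[10:]  1  'e'

n(n+1)/2 = 28·29/2 = 406
Σ LCP = 0 + 1 + 1 + 1 + 1 + 3 + 0 + 1 + 1 + 1 + 2 + 0 + 2 + 2 + 0 + 2 + 1 + 2 + 3 + 1 + 1 + 1 + 0 + 2 + 1 + 1 + 2 + 1 = 34
distinct = 406 − 34 = 372

372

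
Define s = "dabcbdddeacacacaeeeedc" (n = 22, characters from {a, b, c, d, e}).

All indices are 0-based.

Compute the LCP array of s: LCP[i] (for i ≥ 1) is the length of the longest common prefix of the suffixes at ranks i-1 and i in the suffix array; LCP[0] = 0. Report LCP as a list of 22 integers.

rank→(start, suffix):
  0 → (1, 'abcbdddeacacacaeeeedc')
  1 → (9, 'acacacaeeeedc')
  2 → (11, 'acacaeeeedc')
  3 → (13, 'acaeeeedc')
  4 → (15, 'aeeeedc')
  5 → (2, 'bcbdddeacacacaeeeedc')
  6 → (4, 'bdddeacacacaeeeedc')
  7 → (21, 'c')
  8 → (10, 'cacacaeeeedc')
  9 → (12, 'cacaeeeedc')
  10 → (14, 'caeeeedc')
  11 → (3, 'cbdddeacacacaeeeedc')
  12 → (0, 'dabcbdddeacacacaeeeedc')
  13 → (20, 'dc')
  14 → (5, 'dddeacacacaeeeedc')
  15 → (6, 'ddeacacacaeeeedc')
  16 → (7, 'deacacacaeeeedc')
  17 → (8, 'eacacacaeeeedc')
  18 → (19, 'edc')
  19 → (18, 'eedc')
  20 → (17, 'eeedc')
  21 → (16, 'eeeedc')

SA = [1, 9, 11, 13, 15, 2, 4, 21, 10, 12, 14, 3, 0, 20, 5, 6, 7, 8, 19, 18, 17, 16]
[i] adj suffixes → lcp
  [1] 1/9 → 1 ('a')
  [2] 9/11 → 5 ('acaca')
  [3] 11/13 → 3 ('aca')
  [4] 13/15 → 1 ('a')
  [5] 15/2 → 0 ('')
  [6] 2/4 → 1 ('b')
  [7] 4/21 → 0 ('')
  [8] 21/10 → 1 ('c')
  [9] 10/12 → 4 ('caca')
  [10] 12/14 → 2 ('ca')
  [11] 14/3 → 1 ('c')
  [12] 3/0 → 0 ('')
  [13] 0/20 → 1 ('d')
  [14] 20/5 → 1 ('d')
  [15] 5/6 → 2 ('dd')
  [16] 6/7 → 1 ('d')
  [17] 7/8 → 0 ('')
  [18] 8/19 → 1 ('e')
  [19] 19/18 → 1 ('e')
  [20] 18/17 → 2 ('ee')
  [21] 17/16 → 3 ('eee')

[0, 1, 5, 3, 1, 0, 1, 0, 1, 4, 2, 1, 0, 1, 1, 2, 1, 0, 1, 1, 2, 3]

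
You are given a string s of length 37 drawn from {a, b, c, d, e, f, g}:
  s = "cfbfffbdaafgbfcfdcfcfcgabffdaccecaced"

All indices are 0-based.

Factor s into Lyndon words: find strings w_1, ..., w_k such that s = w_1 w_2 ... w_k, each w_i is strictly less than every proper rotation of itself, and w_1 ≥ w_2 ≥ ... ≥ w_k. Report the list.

["cf", "bfff", "bd", "aafgbfcfdcfcfcgabffdaccecaced"]

emit factor 1: 'cf' (i=0, period=2)
emit factor 2: 'bfff' (i=2, period=4)
emit factor 3: 'bd' (i=6, period=2)
emit factor 4: 'aafgbfcfdcfcfcgabffdaccecaced' (i=8, period=29)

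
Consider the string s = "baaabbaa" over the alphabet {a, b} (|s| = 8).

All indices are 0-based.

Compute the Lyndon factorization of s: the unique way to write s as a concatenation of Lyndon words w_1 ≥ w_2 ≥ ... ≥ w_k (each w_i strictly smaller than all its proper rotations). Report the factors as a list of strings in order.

emit factor 1: 'b' (i=0, period=1)
emit factor 2: 'aaabb' (i=1, period=5)
emit factor 3: 'a' (i=6, period=1)
emit factor 4: 'a' (i=7, period=1)

["b", "aaabb", "a", "a"]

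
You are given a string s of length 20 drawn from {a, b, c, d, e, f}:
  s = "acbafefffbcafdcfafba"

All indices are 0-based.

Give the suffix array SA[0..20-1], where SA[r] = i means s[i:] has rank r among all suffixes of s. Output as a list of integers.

sorted suffixes:
  #0 SA[0]=19  'a'
  #1 SA[1]=0  'acbafefffbcafdcfafba'
  #2 SA[2]=16  'afba'
  #3 SA[3]=11  'afdcfafba'
  #4 SA[4]=3  'afefffbcafdcfafba'
  #5 SA[5]=18  'ba'
  #6 SA[6]=2  'bafefffbcafdcfafba'
  #7 SA[7]=9  'bcafdcfafba'
  #8 SA[8]=10  'cafdcfafba'
  #9 SA[9]=1  'cbafefffbcafdcfafba'
  #10 SA[10]=14  'cfafba'
  #11 SA[11]=13  'dcfafba'
  #12 SA[12]=5  'efffbcafdcfafba'
  #13 SA[13]=15  'fafba'
  #14 SA[14]=17  'fba'
  #15 SA[15]=8  'fbcafdcfafba'
  #16 SA[16]=12  'fdcfafba'
  #17 SA[17]=4  'fefffbcafdcfafba'
  #18 SA[18]=7  'ffbcafdcfafba'
  #19 SA[19]=6  'fffbcafdcfafba'

[19, 0, 16, 11, 3, 18, 2, 9, 10, 1, 14, 13, 5, 15, 17, 8, 12, 4, 7, 6]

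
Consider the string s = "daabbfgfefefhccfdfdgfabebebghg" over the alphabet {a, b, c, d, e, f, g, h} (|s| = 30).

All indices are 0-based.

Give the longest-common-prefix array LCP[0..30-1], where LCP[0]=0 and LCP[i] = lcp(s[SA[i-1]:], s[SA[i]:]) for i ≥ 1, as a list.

[0, 1, 2, 0, 1, 3, 1, 1, 0, 1, 0, 1, 1, 0, 2, 1, 2, 0, 1, 2, 1, 3, 1, 1, 0, 1, 2, 1, 0, 1]

rank→(start, suffix):
  0 → (1, 'aabbfgfefefhccfdfdgfabebebghg')
  1 → (2, 'abbfgfefefhccfdfdgfabebebghg')
  2 → (21, 'abebebghg')
  3 → (3, 'bbfgfefefhccfdfdgfabebebghg')
  4 → (22, 'bebebghg')
  5 → (24, 'bebghg')
  6 → (4, 'bfgfefefhccfdfdgfabebebghg')
  7 → (26, 'bghg')
  8 → (13, 'ccfdfdgfabebebghg')
  9 → (14, 'cfdfdgfabebebghg')
  10 → (0, 'daabbfgfefefhccfdfdgfabebebghg')
  11 → (16, 'dfdgfabebebghg')
  12 → (18, 'dgfabebebghg')
  13 → (23, 'ebebghg')
  14 → (25, 'ebghg')
  15 → (8, 'efefhccfdfdgfabebebghg')
  16 → (10, 'efhccfdfdgfabebebghg')
  17 → (20, 'fabebebghg')
  18 → (15, 'fdfdgfabebebghg')
  19 → (17, 'fdgfabebebghg')
  20 → (7, 'fefefhccfdfdgfabebebghg')
  21 → (9, 'fefhccfdfdgfabebebghg')
  22 → (5, 'fgfefefhccfdfdgfabebebghg')
  23 → (11, 'fhccfdfdgfabebebghg')
  24 → (29, 'g')
  25 → (19, 'gfabebebghg')
  26 → (6, 'gfefefhccfdfdgfabebebghg')
  27 → (27, 'ghg')
  28 → (12, 'hccfdfdgfabebebghg')
  29 → (28, 'hg')

SA = [1, 2, 21, 3, 22, 24, 4, 26, 13, 14, 0, 16, 18, 23, 25, 8, 10, 20, 15, 17, 7, 9, 5, 11, 29, 19, 6, 27, 12, 28]
rank  pair      lcp
   1  s[1:],s[2:]  1  'a'
   2  s[2:],s[21:]  2  'ab'
   3  s[21:],s[3:]  0  ''
   4  s[3:],s[22:]  1  'b'
   5  s[22:],s[24:]  3  'beb'
   6  s[24:],s[4:]  1  'b'
   7  s[4:],s[26:]  1  'b'
   8  s[26:],s[13:]  0  ''
   9  s[13:],s[14:]  1  'c'
  10  s[14:],s[0:]  0  ''
  11  s[0:],s[16:]  1  'd'
  12  s[16:],s[18:]  1  'd'
  13  s[18:],s[23:]  0  ''
  14  s[23:],s[25:]  2  'eb'
  15  s[25:],s[8:]  1  'e'
  16  s[8:],s[10:]  2  'ef'
  17  s[10:],s[20:]  0  ''
  18  s[20:],s[15:]  1  'f'
  19  s[15:],s[17:]  2  'fd'
  20  s[17:],s[7:]  1  'f'
  21  s[7:],s[9:]  3  'fef'
  22  s[9:],s[5:]  1  'f'
  23  s[5:],s[11:]  1  'f'
  24  s[11:],s[29:]  0  ''
  25  s[29:],s[19:]  1  'g'
  26  s[19:],s[6:]  2  'gf'
  27  s[6:],s[27:]  1  'g'
  28  s[27:],s[12:]  0  ''
  29  s[12:],s[28:]  1  'h'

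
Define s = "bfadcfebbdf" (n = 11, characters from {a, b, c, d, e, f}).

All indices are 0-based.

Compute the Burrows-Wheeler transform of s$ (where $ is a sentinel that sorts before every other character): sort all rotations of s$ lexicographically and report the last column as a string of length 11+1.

ffeb$dabfdbc

rank  rotation      last
    0  $bfadcfebbdf  f
    1  adcfebbdf$bf  f
    2  bbdf$bfadcfe  e
    3  bdf$bfadcfeb  b
    4  bfadcfebbdf$  $
    5  cfebbdf$bfad  d
    6  dcfebbdf$bfa  a
    7  df$bfadcfebb  b
    8  ebbdf$bfadcf  f
    9  f$bfadcfebbd  d
   10  fadcfebbdf$b  b
   11  febbdf$bfadc  c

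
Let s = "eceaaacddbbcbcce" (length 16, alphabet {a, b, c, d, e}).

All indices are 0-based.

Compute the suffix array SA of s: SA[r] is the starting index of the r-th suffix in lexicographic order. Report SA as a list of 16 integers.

rank→(start, suffix):
  0 → (3, 'aaacddbbcbcce')
  1 → (4, 'aacddbbcbcce')
  2 → (5, 'acddbbcbcce')
  3 → (9, 'bbcbcce')
  4 → (10, 'bcbcce')
  5 → (12, 'bcce')
  6 → (11, 'cbcce')
  7 → (13, 'cce')
  8 → (6, 'cddbbcbcce')
  9 → (14, 'ce')
  10 → (1, 'ceaaacddbbcbcce')
  11 → (8, 'dbbcbcce')
  12 → (7, 'ddbbcbcce')
  13 → (15, 'e')
  14 → (2, 'eaaacddbbcbcce')
  15 → (0, 'eceaaacddbbcbcce')

[3, 4, 5, 9, 10, 12, 11, 13, 6, 14, 1, 8, 7, 15, 2, 0]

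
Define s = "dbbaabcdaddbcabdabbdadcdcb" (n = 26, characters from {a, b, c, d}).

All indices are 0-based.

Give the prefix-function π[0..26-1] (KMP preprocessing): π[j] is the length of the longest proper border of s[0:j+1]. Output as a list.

π[0] = 0
j=1 s[j]='b': π[1]=0 (border '')
j=2 s[j]='b': π[2]=0 (border '')
j=3 s[j]='a': π[3]=0 (border '')
j=4 s[j]='a': π[4]=0 (border '')
j=5 s[j]='b': π[5]=0 (border '')
j=6 s[j]='c': π[6]=0 (border '')
j=7 s[j]='d': π[7]=1 (border 'd')
j=8 s[j]='a': k: 1→0; π[8]=0 (border '')
j=9 s[j]='d': π[9]=1 (border 'd')
j=10 s[j]='d': k: 1→0; π[10]=1 (border 'd')
j=11 s[j]='b': π[11]=2 (border 'db')
j=12 s[j]='c': k: 2→0; π[12]=0 (border '')
j=13 s[j]='a': π[13]=0 (border '')
j=14 s[j]='b': π[14]=0 (border '')
j=15 s[j]='d': π[15]=1 (border 'd')
j=16 s[j]='a': k: 1→0; π[16]=0 (border '')
j=17 s[j]='b': π[17]=0 (border '')
j=18 s[j]='b': π[18]=0 (border '')
j=19 s[j]='d': π[19]=1 (border 'd')
j=20 s[j]='a': k: 1→0; π[20]=0 (border '')
j=21 s[j]='d': π[21]=1 (border 'd')
j=22 s[j]='c': k: 1→0; π[22]=0 (border '')
j=23 s[j]='d': π[23]=1 (border 'd')
j=24 s[j]='c': k: 1→0; π[24]=0 (border '')
j=25 s[j]='b': π[25]=0 (border '')

[0, 0, 0, 0, 0, 0, 0, 1, 0, 1, 1, 2, 0, 0, 0, 1, 0, 0, 0, 1, 0, 1, 0, 1, 0, 0]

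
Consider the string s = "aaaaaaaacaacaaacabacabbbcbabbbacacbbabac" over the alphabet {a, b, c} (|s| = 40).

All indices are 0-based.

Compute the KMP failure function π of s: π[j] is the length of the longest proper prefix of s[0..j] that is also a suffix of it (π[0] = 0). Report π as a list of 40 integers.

π[0] = 0
j=1 s[j]='a': π[1]=1 (border 'a')
j=2 s[j]='a': π[2]=2 (border 'aa')
j=3 s[j]='a': π[3]=3 (border 'aaa')
j=4 s[j]='a': π[4]=4 (border 'aaaa')
j=5 s[j]='a': π[5]=5 (border 'aaaaa')
j=6 s[j]='a': π[6]=6 (border 'aaaaaa')
j=7 s[j]='a': π[7]=7 (border 'aaaaaaa')
j=8 s[j]='c': k: 7→6→5→4→3→2→1→0; π[8]=0 (border '')
j=9 s[j]='a': π[9]=1 (border 'a')
j=10 s[j]='a': π[10]=2 (border 'aa')
j=11 s[j]='c': k: 2→1→0; π[11]=0 (border '')
j=12 s[j]='a': π[12]=1 (border 'a')
j=13 s[j]='a': π[13]=2 (border 'aa')
j=14 s[j]='a': π[14]=3 (border 'aaa')
j=15 s[j]='c': k: 3→2→1→0; π[15]=0 (border '')
j=16 s[j]='a': π[16]=1 (border 'a')
j=17 s[j]='b': k: 1→0; π[17]=0 (border '')
j=18 s[j]='a': π[18]=1 (border 'a')
j=19 s[j]='c': k: 1→0; π[19]=0 (border '')
j=20 s[j]='a': π[20]=1 (border 'a')
j=21 s[j]='b': k: 1→0; π[21]=0 (border '')
j=22 s[j]='b': π[22]=0 (border '')
j=23 s[j]='b': π[23]=0 (border '')
j=24 s[j]='c': π[24]=0 (border '')
j=25 s[j]='b': π[25]=0 (border '')
j=26 s[j]='a': π[26]=1 (border 'a')
j=27 s[j]='b': k: 1→0; π[27]=0 (border '')
j=28 s[j]='b': π[28]=0 (border '')
j=29 s[j]='b': π[29]=0 (border '')
j=30 s[j]='a': π[30]=1 (border 'a')
j=31 s[j]='c': k: 1→0; π[31]=0 (border '')
j=32 s[j]='a': π[32]=1 (border 'a')
j=33 s[j]='c': k: 1→0; π[33]=0 (border '')
j=34 s[j]='b': π[34]=0 (border '')
j=35 s[j]='b': π[35]=0 (border '')
j=36 s[j]='a': π[36]=1 (border 'a')
j=37 s[j]='b': k: 1→0; π[37]=0 (border '')
j=38 s[j]='a': π[38]=1 (border 'a')
j=39 s[j]='c': k: 1→0; π[39]=0 (border '')

[0, 1, 2, 3, 4, 5, 6, 7, 0, 1, 2, 0, 1, 2, 3, 0, 1, 0, 1, 0, 1, 0, 0, 0, 0, 0, 1, 0, 0, 0, 1, 0, 1, 0, 0, 0, 1, 0, 1, 0]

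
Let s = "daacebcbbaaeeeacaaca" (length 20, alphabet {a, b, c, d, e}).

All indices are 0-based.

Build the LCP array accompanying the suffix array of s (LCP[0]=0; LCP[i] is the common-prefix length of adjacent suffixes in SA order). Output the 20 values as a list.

rank | idx | suffix
   0 |  19 | a
   1 |  16 | aaca
   2 |   1 | aacebcbbaaeeeacaaca
   3 |   9 | aaeeeacaaca
   4 |  17 | aca
   5 |  14 | acaaca
   6 |   2 | acebcbbaaeeeacaaca
   7 |  10 | aeeeacaaca
   8 |   8 | baaeeeacaaca
   9 |   7 | bbaaeeeacaaca
  10 |   5 | bcbbaaeeeacaaca
  11 |  18 | ca
  12 |  15 | caaca
  13 |   6 | cbbaaeeeacaaca
  14 |   3 | cebcbbaaeeeacaaca
  15 |   0 | daacebcbbaaeeeacaaca
  16 |  13 | eacaaca
  17 |   4 | ebcbbaaeeeacaaca
  18 |  12 | eeacaaca
  19 |  11 | eeeacaaca

SA = [19, 16, 1, 9, 17, 14, 2, 10, 8, 7, 5, 18, 15, 6, 3, 0, 13, 4, 12, 11]
i: (SA[i-1],SA[i]) lcp shared
  1: (19,16) 1 'a'
  2: (16,1) 3 'aac'
  3: (1,9) 2 'aa'
  4: (9,17) 1 'a'
  5: (17,14) 3 'aca'
  6: (14,2) 2 'ac'
  7: (2,10) 1 'a'
  8: (10,8) 0 ''
  9: (8,7) 1 'b'
  10: (7,5) 1 'b'
  11: (5,18) 0 ''
  12: (18,15) 2 'ca'
  13: (15,6) 1 'c'
  14: (6,3) 1 'c'
  15: (3,0) 0 ''
  16: (0,13) 0 ''
  17: (13,4) 1 'e'
  18: (4,12) 1 'e'
  19: (12,11) 2 'ee'

[0, 1, 3, 2, 1, 3, 2, 1, 0, 1, 1, 0, 2, 1, 1, 0, 0, 1, 1, 2]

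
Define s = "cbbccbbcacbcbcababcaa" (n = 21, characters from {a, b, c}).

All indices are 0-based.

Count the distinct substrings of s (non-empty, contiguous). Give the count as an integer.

196

sorted suffixes:
  #0 SA[0]=20  'a'
  #1 SA[1]=19  'aa'
  #2 SA[2]=14  'ababcaa'
  #3 SA[3]=16  'abcaa'
  #4 SA[4]=8  'acbcbcababcaa'
  #5 SA[5]=15  'babcaa'
  #6 SA[6]=5  'bbcacbcbcababcaa'
  #7 SA[7]=1  'bbccbbcacbcbcababcaa'
  #8 SA[8]=17  'bcaa'
  #9 SA[9]=12  'bcababcaa'
  #10 SA[10]=6  'bcacbcbcababcaa'
  #11 SA[11]=10  'bcbcababcaa'
  #12 SA[12]=2  'bccbbcacbcbcababcaa'
  #13 SA[13]=18  'caa'
  #14 SA[14]=13  'cababcaa'
  #15 SA[15]=7  'cacbcbcababcaa'
  #16 SA[16]=4  'cbbcacbcbcababcaa'
  #17 SA[17]=0  'cbbccbbcacbcbcababcaa'
  #18 SA[18]=11  'cbcababcaa'
  #19 SA[19]=9  'cbcbcababcaa'
  #20 SA[20]=3  'ccbbcacbcbcababcaa'

SA = [20, 19, 14, 16, 8, 15, 5, 1, 17, 12, 6, 10, 2, 18, 13, 7, 4, 0, 11, 9, 3]
[i] adj suffixes → lcp
  [1] 20/19 → 1 ('a')
  [2] 19/14 → 1 ('a')
  [3] 14/16 → 2 ('ab')
  [4] 16/8 → 1 ('a')
  [5] 8/15 → 0 ('')
  [6] 15/5 → 1 ('b')
  [7] 5/1 → 3 ('bbc')
  [8] 1/17 → 1 ('b')
  [9] 17/12 → 3 ('bca')
  [10] 12/6 → 3 ('bca')
  [11] 6/10 → 2 ('bc')
  [12] 10/2 → 2 ('bc')
  [13] 2/18 → 0 ('')
  [14] 18/13 → 2 ('ca')
  [15] 13/7 → 2 ('ca')
  [16] 7/4 → 1 ('c')
  [17] 4/0 → 4 ('cbbc')
  [18] 0/11 → 2 ('cb')
  [19] 11/9 → 3 ('cbc')
  [20] 9/3 → 1 ('c')

n(n+1)/2 = 21·22/2 = 231
Σ LCP = 0 + 1 + 1 + 2 + 1 + 0 + 1 + 3 + 1 + 3 + 3 + 2 + 2 + 0 + 2 + 2 + 1 + 4 + 2 + 3 + 1 = 35
distinct = 231 − 35 = 196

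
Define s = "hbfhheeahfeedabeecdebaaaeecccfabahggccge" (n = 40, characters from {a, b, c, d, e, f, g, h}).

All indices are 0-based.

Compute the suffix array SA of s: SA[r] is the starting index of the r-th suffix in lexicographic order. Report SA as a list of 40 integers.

rank | idx | suffix
   0 |  21 | aaaeecccfabahggccge
   1 |  22 | aaeecccfabahggccge
   2 |  30 | abahggccge
   3 |  13 | abeecdebaaaeecccfabahggccge
   4 |  23 | aeecccfabahggccge
   5 |   7 | ahfeedabeecdebaaaeecccfabahggccge
   6 |  32 | ahggccge
   7 |  20 | baaaeecccfabahggccge
   8 |  31 | bahggccge
   9 |  14 | beecdebaaaeecccfabahggccge
  10 |   1 | bfhheeahfeedabeecdebaaaeecccfabahggccge
  11 |  26 | cccfabahggccge
  12 |  27 | ccfabahggccge
  13 |  36 | ccge
  14 |  17 | cdebaaaeecccfabahggccge
  15 |  28 | cfabahggccge
  16 |  37 | cge
  17 |  12 | dabeecdebaaaeecccfabahggccge
  18 |  18 | debaaaeecccfabahggccge
  19 |  39 | e
  20 |   6 | eahfeedabeecdebaaaeecccfabahggccge
  21 |  19 | ebaaaeecccfabahggccge
  22 |  25 | ecccfabahggccge
  23 |  16 | ecdebaaaeecccfabahggccge
  24 |  11 | edabeecdebaaaeecccfabahggccge
  25 |   5 | eeahfeedabeecdebaaaeecccfabahggccge
  26 |  24 | eecccfabahggccge
  27 |  15 | eecdebaaaeecccfabahggccge
  28 |  10 | eedabeecdebaaaeecccfabahggccge
  29 |  29 | fabahggccge
  30 |   9 | feedabeecdebaaaeecccfabahggccge
  31 |   2 | fhheeahfeedabeecdebaaaeecccfabahggccge
  32 |  35 | gccge
  33 |  38 | ge
  34 |  34 | ggccge
  35 |   0 | hbfhheeahfeedabeecdebaaaeecccfabahggccge
  36 |   4 | heeahfeedabeecdebaaaeecccfabahggccge
  37 |   8 | hfeedabeecdebaaaeecccfabahggccge
  38 |  33 | hggccge
  39 |   3 | hheeahfeedabeecdebaaaeecccfabahggccge

[21, 22, 30, 13, 23, 7, 32, 20, 31, 14, 1, 26, 27, 36, 17, 28, 37, 12, 18, 39, 6, 19, 25, 16, 11, 5, 24, 15, 10, 29, 9, 2, 35, 38, 34, 0, 4, 8, 33, 3]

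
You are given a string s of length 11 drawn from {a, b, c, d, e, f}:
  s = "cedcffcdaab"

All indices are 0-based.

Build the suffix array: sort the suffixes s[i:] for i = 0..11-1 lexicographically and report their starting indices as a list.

rank→(start, suffix):
  0 → (8, 'aab')
  1 → (9, 'ab')
  2 → (10, 'b')
  3 → (6, 'cdaab')
  4 → (0, 'cedcffcdaab')
  5 → (3, 'cffcdaab')
  6 → (7, 'daab')
  7 → (2, 'dcffcdaab')
  8 → (1, 'edcffcdaab')
  9 → (5, 'fcdaab')
  10 → (4, 'ffcdaab')

[8, 9, 10, 6, 0, 3, 7, 2, 1, 5, 4]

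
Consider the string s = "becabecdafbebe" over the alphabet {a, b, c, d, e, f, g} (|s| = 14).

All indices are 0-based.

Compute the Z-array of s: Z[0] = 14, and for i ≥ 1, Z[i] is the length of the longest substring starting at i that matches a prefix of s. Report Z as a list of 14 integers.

[14, 0, 0, 0, 3, 0, 0, 0, 0, 0, 2, 0, 2, 0]

Z[0]=14
i=1: fresh scan; Z[1]=0
i=2: fresh scan; Z[2]=0
i=3: fresh scan; Z[3]=0
i=4: fresh scan; Z[4]=3 extend→box=[4,7)
i=5: min(r-i=2, Z[1]=0)=0; Z[5]=0
i=6: min(r-i=1, Z[2]=0)=0; Z[6]=0
i=7: fresh scan; Z[7]=0
i=8: fresh scan; Z[8]=0
i=9: fresh scan; Z[9]=0
i=10: fresh scan; Z[10]=2 extend→box=[10,12)
i=11: min(r-i=1, Z[1]=0)=0; Z[11]=0
i=12: fresh scan; Z[12]=2 extend→box=[12,14)
i=13: min(r-i=1, Z[1]=0)=0; Z[13]=0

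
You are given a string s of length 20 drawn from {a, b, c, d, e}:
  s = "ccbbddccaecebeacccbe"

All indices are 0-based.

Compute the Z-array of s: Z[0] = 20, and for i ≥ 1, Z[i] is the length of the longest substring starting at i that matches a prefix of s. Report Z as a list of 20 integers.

Z[0]=20
i=1: outside box; Z[1]=1 grow→box=[1,2)
i=2: outside box; Z[2]=0
i=3: outside box; Z[3]=0
i=4: outside box; Z[4]=0
i=5: outside box; Z[5]=0
i=6: outside box; Z[6]=2 grow→box=[6,8)
i=7: min(r-i=1, Z[1]=1)=1; Z[7]=1
i=8: outside box; Z[8]=0
i=9: outside box; Z[9]=0
i=10: outside box; Z[10]=1 grow→box=[10,11)
i=11: outside box; Z[11]=0
i=12: outside box; Z[12]=0
i=13: outside box; Z[13]=0
i=14: outside box; Z[14]=0
i=15: outside box; Z[15]=2 grow→box=[15,17)
i=16: min(r-i=1, Z[1]=1)=1; Z[16]=3 grow→box=[16,19)
i=17: min(r-i=2, Z[1]=1)=1; Z[17]=1
i=18: min(r-i=1, Z[2]=0)=0; Z[18]=0
i=19: outside box; Z[19]=0

[20, 1, 0, 0, 0, 0, 2, 1, 0, 0, 1, 0, 0, 0, 0, 2, 3, 1, 0, 0]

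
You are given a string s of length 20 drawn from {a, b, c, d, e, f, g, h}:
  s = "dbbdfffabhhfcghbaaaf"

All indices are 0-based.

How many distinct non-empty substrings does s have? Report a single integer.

195

sorted suffixes:
  #0 SA[0]=16  'aaaf'
  #1 SA[1]=17  'aaf'
  #2 SA[2]=7  'abhhfcghbaaaf'
  #3 SA[3]=18  'af'
  #4 SA[4]=15  'baaaf'
  #5 SA[5]=1  'bbdfffabhhfcghbaaaf'
  #6 SA[6]=2  'bdfffabhhfcghbaaaf'
  #7 SA[7]=8  'bhhfcghbaaaf'
  #8 SA[8]=12  'cghbaaaf'
  #9 SA[9]=0  'dbbdfffabhhfcghbaaaf'
  #10 SA[10]=3  'dfffabhhfcghbaaaf'
  #11 SA[11]=19  'f'
  #12 SA[12]=6  'fabhhfcghbaaaf'
  #13 SA[13]=11  'fcghbaaaf'
  #14 SA[14]=5  'ffabhhfcghbaaaf'
  #15 SA[15]=4  'fffabhhfcghbaaaf'
  #16 SA[16]=13  'ghbaaaf'
  #17 SA[17]=14  'hbaaaf'
  #18 SA[18]=10  'hfcghbaaaf'
  #19 SA[19]=9  'hhfcghbaaaf'

SA = [16, 17, 7, 18, 15, 1, 2, 8, 12, 0, 3, 19, 6, 11, 5, 4, 13, 14, 10, 9]
rank  pair      lcp
   1  s[16:],s[17:]  2  'aa'
   2  s[17:],s[7:]  1  'a'
   3  s[7:],s[18:]  1  'a'
   4  s[18:],s[15:]  0  ''
   5  s[15:],s[1:]  1  'b'
   6  s[1:],s[2:]  1  'b'
   7  s[2:],s[8:]  1  'b'
   8  s[8:],s[12:]  0  ''
   9  s[12:],s[0:]  0  ''
  10  s[0:],s[3:]  1  'd'
  11  s[3:],s[19:]  0  ''
  12  s[19:],s[6:]  1  'f'
  13  s[6:],s[11:]  1  'f'
  14  s[11:],s[5:]  1  'f'
  15  s[5:],s[4:]  2  'ff'
  16  s[4:],s[13:]  0  ''
  17  s[13:],s[14:]  0  ''
  18  s[14:],s[10:]  1  'h'
  19  s[10:],s[9:]  1  'h'

n(n+1)/2 = 20·21/2 = 210
Σ LCP = 0 + 2 + 1 + 1 + 0 + 1 + 1 + 1 + 0 + 0 + 1 + 0 + 1 + 1 + 1 + 2 + 0 + 0 + 1 + 1 = 15
distinct = 210 − 15 = 195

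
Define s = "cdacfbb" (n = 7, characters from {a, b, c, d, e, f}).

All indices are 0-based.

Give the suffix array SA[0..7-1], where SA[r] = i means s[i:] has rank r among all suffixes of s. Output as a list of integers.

[2, 6, 5, 0, 3, 1, 4]

rank | idx | suffix
   0 |   2 | acfbb
   1 |   6 | b
   2 |   5 | bb
   3 |   0 | cdacfbb
   4 |   3 | cfbb
   5 |   1 | dacfbb
   6 |   4 | fbb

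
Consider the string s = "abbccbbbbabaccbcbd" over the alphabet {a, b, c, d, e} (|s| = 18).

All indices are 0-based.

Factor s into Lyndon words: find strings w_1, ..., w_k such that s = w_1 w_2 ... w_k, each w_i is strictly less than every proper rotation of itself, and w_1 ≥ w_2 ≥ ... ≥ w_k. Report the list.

emit factor 1: 'abbccbbbb' (i=0, period=9)
emit factor 2: 'abaccbcbd' (i=9, period=9)

["abbccbbbb", "abaccbcbd"]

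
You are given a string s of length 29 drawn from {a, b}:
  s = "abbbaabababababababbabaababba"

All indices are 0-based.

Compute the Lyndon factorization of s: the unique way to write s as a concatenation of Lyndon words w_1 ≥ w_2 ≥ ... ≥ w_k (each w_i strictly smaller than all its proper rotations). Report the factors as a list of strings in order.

emit factor 1: 'abbb' (i=0, period=4)
emit factor 2: 'aabababababababbabaababb' (i=4, period=24)
emit factor 3: 'a' (i=28, period=1)

["abbb", "aabababababababbabaababb", "a"]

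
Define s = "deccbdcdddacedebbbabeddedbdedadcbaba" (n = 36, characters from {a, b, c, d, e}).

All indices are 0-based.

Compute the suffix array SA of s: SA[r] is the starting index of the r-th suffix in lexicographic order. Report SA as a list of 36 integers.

[35, 33, 18, 10, 29, 34, 32, 17, 16, 15, 4, 25, 19, 31, 3, 2, 6, 11, 9, 28, 24, 30, 5, 8, 7, 21, 13, 0, 26, 22, 14, 1, 27, 23, 20, 12]

rank | idx | suffix
   0 |  35 | a
   1 |  33 | aba
   2 |  18 | abeddedbdedadcbaba
   3 |  10 | acedebbbabeddedbdedadcbaba
   4 |  29 | adcbaba
   5 |  34 | ba
   6 |  32 | baba
   7 |  17 | babeddedbdedadcbaba
   8 |  16 | bbabeddedbdedadcbaba
   9 |  15 | bbbabeddedbdedadcbaba
  10 |   4 | bdcdddacedebbbabeddedbdedadcbaba
  11 |  25 | bdedadcbaba
  12 |  19 | beddedbdedadcbaba
  13 |  31 | cbaba
  14 |   3 | cbdcdddacedebbbabeddedbdedadcbaba
  15 |   2 | ccbdcdddacedebbbabeddedbdedadcbaba
  16 |   6 | cdddacedebbbabeddedbdedadcbaba
  17 |  11 | cedebbbabeddedbdedadcbaba
  18 |   9 | dacedebbbabeddedbdedadcbaba
  19 |  28 | dadcbaba
  20 |  24 | dbdedadcbaba
  21 |  30 | dcbaba
  22 |   5 | dcdddacedebbbabeddedbdedadcbaba
  23 |   8 | ddacedebbbabeddedbdedadcbaba
  24 |   7 | dddacedebbbabeddedbdedadcbaba
  25 |  21 | ddedbdedadcbaba
  26 |  13 | debbbabeddedbdedadcbaba
  27 |   0 | deccbdcdddacedebbbabeddedbdedadcbaba
  28 |  26 | dedadcbaba
  29 |  22 | dedbdedadcbaba
  30 |  14 | ebbbabeddedbdedadcbaba
  31 |   1 | eccbdcdddacedebbbabeddedbdedadcbaba
  32 |  27 | edadcbaba
  33 |  23 | edbdedadcbaba
  34 |  20 | eddedbdedadcbaba
  35 |  12 | edebbbabeddedbdedadcbaba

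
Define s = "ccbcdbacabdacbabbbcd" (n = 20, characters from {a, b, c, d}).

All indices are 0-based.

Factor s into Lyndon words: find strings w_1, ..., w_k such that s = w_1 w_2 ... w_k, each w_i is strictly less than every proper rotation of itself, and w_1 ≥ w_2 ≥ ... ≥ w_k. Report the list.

["c", "c", "bcd", "b", "ac", "abdacb", "abbbcd"]

emit factor 1: 'c' (i=0, period=1)
emit factor 2: 'c' (i=1, period=1)
emit factor 3: 'bcd' (i=2, period=3)
emit factor 4: 'b' (i=5, period=1)
emit factor 5: 'ac' (i=6, period=2)
emit factor 6: 'abdacb' (i=8, period=6)
emit factor 7: 'abbbcd' (i=14, period=6)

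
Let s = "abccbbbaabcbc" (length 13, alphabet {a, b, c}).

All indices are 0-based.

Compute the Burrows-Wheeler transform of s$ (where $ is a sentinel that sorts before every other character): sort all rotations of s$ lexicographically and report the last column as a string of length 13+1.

cba$bbccaabcbb

rank  rotation        last
    0  $abccbbbaabcbc  c
    1  aabcbc$abccbbb  b
    2  abcbc$abccbbba  a
    3  abccbbbaabcbc$  $
    4  baabcbc$abccbb  b
    5  bbaabcbc$abccb  b
    6  bbbaabcbc$abcc  c
    7  bc$abccbbbaabc  c
    8  bcbc$abccbbbaa  a
    9  bccbbbaabcbc$a  a
   10  c$abccbbbaabcb  b
   11  cbbbaabcbc$abc  c
   12  cbc$abccbbbaab  b
   13  ccbbbaabcbc$ab  b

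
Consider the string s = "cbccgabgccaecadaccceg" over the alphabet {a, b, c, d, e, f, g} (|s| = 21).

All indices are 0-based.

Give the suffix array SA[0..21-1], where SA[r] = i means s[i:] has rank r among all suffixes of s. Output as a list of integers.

[5, 15, 13, 10, 1, 6, 12, 9, 0, 8, 16, 17, 2, 18, 3, 14, 11, 19, 20, 4, 7]

sorted suffixes:
  #0 SA[0]=5  'abgccaecadaccceg'
  #1 SA[1]=15  'accceg'
  #2 SA[2]=13  'adaccceg'
  #3 SA[3]=10  'aecadaccceg'
  #4 SA[4]=1  'bccgabgccaecadaccceg'
  #5 SA[5]=6  'bgccaecadaccceg'
  #6 SA[6]=12  'cadaccceg'
  #7 SA[7]=9  'caecadaccceg'
  #8 SA[8]=0  'cbccgabgccaecadaccceg'
  #9 SA[9]=8  'ccaecadaccceg'
  #10 SA[10]=16  'ccceg'
  #11 SA[11]=17  'cceg'
  #12 SA[12]=2  'ccgabgccaecadaccceg'
  #13 SA[13]=18  'ceg'
  #14 SA[14]=3  'cgabgccaecadaccceg'
  #15 SA[15]=14  'daccceg'
  #16 SA[16]=11  'ecadaccceg'
  #17 SA[17]=19  'eg'
  #18 SA[18]=20  'g'
  #19 SA[19]=4  'gabgccaecadaccceg'
  #20 SA[20]=7  'gccaecadaccceg'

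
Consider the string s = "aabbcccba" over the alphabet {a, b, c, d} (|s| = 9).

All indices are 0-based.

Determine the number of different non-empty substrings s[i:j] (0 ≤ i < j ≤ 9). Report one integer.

sorted suffixes:
  #0 SA[0]=8  'a'
  #1 SA[1]=0  'aabbcccba'
  #2 SA[2]=1  'abbcccba'
  #3 SA[3]=7  'ba'
  #4 SA[4]=2  'bbcccba'
  #5 SA[5]=3  'bcccba'
  #6 SA[6]=6  'cba'
  #7 SA[7]=5  'ccba'
  #8 SA[8]=4  'cccba'

SA = [8, 0, 1, 7, 2, 3, 6, 5, 4]
i: (SA[i-1],SA[i]) lcp shared
  1: (8,0) 1 'a'
  2: (0,1) 1 'a'
  3: (1,7) 0 ''
  4: (7,2) 1 'b'
  5: (2,3) 1 'b'
  6: (3,6) 0 ''
  7: (6,5) 1 'c'
  8: (5,4) 2 'cc'

n(n+1)/2 = 9·10/2 = 45
Σ LCP = 0 + 1 + 1 + 0 + 1 + 1 + 0 + 1 + 2 = 7
distinct = 45 − 7 = 38

38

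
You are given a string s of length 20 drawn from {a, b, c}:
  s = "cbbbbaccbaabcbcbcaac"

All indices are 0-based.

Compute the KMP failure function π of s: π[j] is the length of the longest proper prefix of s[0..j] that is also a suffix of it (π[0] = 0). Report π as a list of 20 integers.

[0, 0, 0, 0, 0, 0, 1, 1, 2, 0, 0, 0, 1, 2, 1, 2, 1, 0, 0, 1]

π[0] = 0
j=1 s[j]='b': π[1]=0 (border '')
j=2 s[j]='b': π[2]=0 (border '')
j=3 s[j]='b': π[3]=0 (border '')
j=4 s[j]='b': π[4]=0 (border '')
j=5 s[j]='a': π[5]=0 (border '')
j=6 s[j]='c': π[6]=1 (border 'c')
j=7 s[j]='c': k: 1→0; π[7]=1 (border 'c')
j=8 s[j]='b': π[8]=2 (border 'cb')
j=9 s[j]='a': k: 2→0; π[9]=0 (border '')
j=10 s[j]='a': π[10]=0 (border '')
j=11 s[j]='b': π[11]=0 (border '')
j=12 s[j]='c': π[12]=1 (border 'c')
j=13 s[j]='b': π[13]=2 (border 'cb')
j=14 s[j]='c': k: 2→0; π[14]=1 (border 'c')
j=15 s[j]='b': π[15]=2 (border 'cb')
j=16 s[j]='c': k: 2→0; π[16]=1 (border 'c')
j=17 s[j]='a': k: 1→0; π[17]=0 (border '')
j=18 s[j]='a': π[18]=0 (border '')
j=19 s[j]='c': π[19]=1 (border 'c')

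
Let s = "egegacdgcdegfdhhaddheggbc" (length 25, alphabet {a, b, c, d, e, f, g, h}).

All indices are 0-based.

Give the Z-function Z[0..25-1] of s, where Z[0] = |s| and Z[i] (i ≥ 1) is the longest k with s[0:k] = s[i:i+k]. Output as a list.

Z[0]=25
i=1: outside box; Z[1]=0
i=2: outside box; Z[2]=2 extend→box=[2,4)
i=3: min(r-i=1, Z[1]=0)=0; Z[3]=0
i=4: outside box; Z[4]=0
i=5: outside box; Z[5]=0
i=6: outside box; Z[6]=0
i=7: outside box; Z[7]=0
i=8: outside box; Z[8]=0
i=9: outside box; Z[9]=0
i=10: outside box; Z[10]=2 extend→box=[10,12)
i=11: min(r-i=1, Z[1]=0)=0; Z[11]=0
i=12: outside box; Z[12]=0
i=13: outside box; Z[13]=0
i=14: outside box; Z[14]=0
i=15: outside box; Z[15]=0
i=16: outside box; Z[16]=0
i=17: outside box; Z[17]=0
i=18: outside box; Z[18]=0
i=19: outside box; Z[19]=0
i=20: outside box; Z[20]=2 extend→box=[20,22)
i=21: min(r-i=1, Z[1]=0)=0; Z[21]=0
i=22: outside box; Z[22]=0
i=23: outside box; Z[23]=0
i=24: outside box; Z[24]=0

[25, 0, 2, 0, 0, 0, 0, 0, 0, 0, 2, 0, 0, 0, 0, 0, 0, 0, 0, 0, 2, 0, 0, 0, 0]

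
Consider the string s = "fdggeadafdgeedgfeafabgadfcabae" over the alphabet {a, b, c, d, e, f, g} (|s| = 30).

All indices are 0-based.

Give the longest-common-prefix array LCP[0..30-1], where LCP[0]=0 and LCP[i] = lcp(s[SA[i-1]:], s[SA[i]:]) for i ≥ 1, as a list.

[0, 2, 1, 2, 1, 1, 2, 0, 1, 0, 0, 1, 1, 2, 2, 0, 1, 2, 1, 1, 0, 1, 1, 3, 1, 0, 1, 2, 1, 1]

sorted suffixes:
  #0 SA[0]=26  'abae'
  #1 SA[1]=19  'abgadfcabae'
  #2 SA[2]=5  'adafdgeedgfeafabgadfcabae'
  #3 SA[3]=22  'adfcabae'
  #4 SA[4]=28  'ae'
  #5 SA[5]=17  'afabgadfcabae'
  #6 SA[6]=7  'afdgeedgfeafabgadfcabae'
  #7 SA[7]=27  'bae'
  #8 SA[8]=20  'bgadfcabae'
  #9 SA[9]=25  'cabae'
  #10 SA[10]=6  'dafdgeedgfeafabgadfcabae'
  #11 SA[11]=23  'dfcabae'
  #12 SA[12]=9  'dgeedgfeafabgadfcabae'
  #13 SA[13]=13  'dgfeafabgadfcabae'
  #14 SA[14]=1  'dggeadafdgeedgfeafabgadfcabae'
  #15 SA[15]=29  'e'
  #16 SA[16]=4  'eadafdgeedgfeafabgadfcabae'
  #17 SA[17]=16  'eafabgadfcabae'
  #18 SA[18]=12  'edgfeafabgadfcabae'
  #19 SA[19]=11  'eedgfeafabgadfcabae'
  #20 SA[20]=18  'fabgadfcabae'
  #21 SA[21]=24  'fcabae'
  #22 SA[22]=8  'fdgeedgfeafabgadfcabae'
  #23 SA[23]=0  'fdggeadafdgeedgfeafabgadfcabae'
  #24 SA[24]=15  'feafabgadfcabae'
  #25 SA[25]=21  'gadfcabae'
  #26 SA[26]=3  'geadafdgeedgfeafabgadfcabae'
  #27 SA[27]=10  'geedgfeafabgadfcabae'
  #28 SA[28]=14  'gfeafabgadfcabae'
  #29 SA[29]=2  'ggeadafdgeedgfeafabgadfcabae'

SA = [26, 19, 5, 22, 28, 17, 7, 27, 20, 25, 6, 23, 9, 13, 1, 29, 4, 16, 12, 11, 18, 24, 8, 0, 15, 21, 3, 10, 14, 2]
i: (SA[i-1],SA[i]) lcp shared
  1: (26,19) 2 'ab'
  2: (19,5) 1 'a'
  3: (5,22) 2 'ad'
  4: (22,28) 1 'a'
  5: (28,17) 1 'a'
  6: (17,7) 2 'af'
  7: (7,27) 0 ''
  8: (27,20) 1 'b'
  9: (20,25) 0 ''
  10: (25,6) 0 ''
  11: (6,23) 1 'd'
  12: (23,9) 1 'd'
  13: (9,13) 2 'dg'
  14: (13,1) 2 'dg'
  15: (1,29) 0 ''
  16: (29,4) 1 'e'
  17: (4,16) 2 'ea'
  18: (16,12) 1 'e'
  19: (12,11) 1 'e'
  20: (11,18) 0 ''
  21: (18,24) 1 'f'
  22: (24,8) 1 'f'
  23: (8,0) 3 'fdg'
  24: (0,15) 1 'f'
  25: (15,21) 0 ''
  26: (21,3) 1 'g'
  27: (3,10) 2 'ge'
  28: (10,14) 1 'g'
  29: (14,2) 1 'g'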